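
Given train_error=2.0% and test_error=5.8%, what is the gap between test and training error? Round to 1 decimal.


Generalization gap = test_error - train_error
= 5.8 - 2.0
= 3.8%
A moderate gap.

3.8


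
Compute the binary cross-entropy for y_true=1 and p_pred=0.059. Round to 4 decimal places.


For y=1: Loss = -log(p)
= -log(0.059)
= -(-2.8302)
= 2.8302

2.8302


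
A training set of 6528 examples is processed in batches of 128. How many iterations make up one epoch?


Iterations per epoch = dataset_size / batch_size
= 6528 / 128
= 51

51


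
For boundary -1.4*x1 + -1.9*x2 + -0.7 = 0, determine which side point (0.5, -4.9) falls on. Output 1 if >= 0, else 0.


Compute -1.4 * 0.5 + -1.9 * -4.9 + -0.7
= -0.7 + 9.31 + -0.7
= 7.91
Since 7.91 >= 0, the point is on the positive side.

1


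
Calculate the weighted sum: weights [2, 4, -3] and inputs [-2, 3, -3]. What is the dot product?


Element-wise products:
2 * -2 = -4
4 * 3 = 12
-3 * -3 = 9
Sum = -4 + 12 + 9
= 17

17


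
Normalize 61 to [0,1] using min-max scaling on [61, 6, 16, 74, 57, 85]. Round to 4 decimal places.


Min = 6, Max = 85
Range = 85 - 6 = 79
Scaled = (x - min) / (max - min)
= (61 - 6) / 79
= 55 / 79
= 0.6962

0.6962


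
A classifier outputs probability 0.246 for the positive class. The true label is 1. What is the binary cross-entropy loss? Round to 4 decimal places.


For y=1: Loss = -log(p)
= -log(0.246)
= -(-1.4024)
= 1.4024

1.4024


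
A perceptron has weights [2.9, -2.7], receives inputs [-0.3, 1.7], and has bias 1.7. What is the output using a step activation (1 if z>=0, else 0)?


z = w . x + b
= 2.9*-0.3 + -2.7*1.7 + 1.7
= -0.87 + -4.59 + 1.7
= -5.46 + 1.7
= -3.76
Since z = -3.76 < 0, output = 0

0


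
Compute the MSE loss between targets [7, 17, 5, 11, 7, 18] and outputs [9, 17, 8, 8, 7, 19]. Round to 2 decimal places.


Differences: [-2, 0, -3, 3, 0, -1]
Squared errors: [4, 0, 9, 9, 0, 1]
Sum of squared errors = 23
MSE = 23 / 6 = 3.83

3.83


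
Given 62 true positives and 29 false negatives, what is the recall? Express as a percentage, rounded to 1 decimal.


Recall = TP / (TP + FN) * 100
= 62 / (62 + 29)
= 62 / 91
= 0.6813
= 68.1%

68.1


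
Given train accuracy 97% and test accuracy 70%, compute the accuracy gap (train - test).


Gap = train_accuracy - test_accuracy
= 97 - 70
= 27%
This large gap strongly indicates overfitting.

27


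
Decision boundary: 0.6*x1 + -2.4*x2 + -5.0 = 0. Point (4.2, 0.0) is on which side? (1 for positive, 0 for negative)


Compute 0.6 * 4.2 + -2.4 * 0.0 + -5.0
= 2.52 + -0.0 + -5.0
= -2.48
Since -2.48 < 0, the point is on the negative side.

0


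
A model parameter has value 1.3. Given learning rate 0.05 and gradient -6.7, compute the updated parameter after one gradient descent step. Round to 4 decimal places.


w_new = w_old - lr * gradient
= 1.3 - 0.05 * -6.7
= 1.3 - (-0.335)
= 1.6350

1.6350


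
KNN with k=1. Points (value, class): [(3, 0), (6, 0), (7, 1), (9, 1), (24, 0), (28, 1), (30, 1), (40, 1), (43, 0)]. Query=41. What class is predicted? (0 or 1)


Distances from query 41:
Point 40 (class 1): distance = 1
K=1 nearest neighbors: classes = [1]
Votes for class 1: 1 / 1
Majority vote => class 1

1


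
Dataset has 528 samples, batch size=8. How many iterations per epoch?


Iterations per epoch = dataset_size / batch_size
= 528 / 8
= 66

66


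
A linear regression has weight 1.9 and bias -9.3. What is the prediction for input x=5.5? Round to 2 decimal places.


y = 1.9 * 5.5 + (-9.3)
= 10.45 + (-9.3)
= 1.15

1.15


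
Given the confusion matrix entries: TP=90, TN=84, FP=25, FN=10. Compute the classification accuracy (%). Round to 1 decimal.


Accuracy = (TP + TN) / (TP + TN + FP + FN) * 100
= (90 + 84) / (90 + 84 + 25 + 10)
= 174 / 209
= 0.8325
= 83.3%

83.3


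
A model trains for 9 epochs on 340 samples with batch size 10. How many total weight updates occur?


Iterations per epoch = 340 / 10 = 34
Total updates = iterations_per_epoch * epochs
= 34 * 9
= 306

306


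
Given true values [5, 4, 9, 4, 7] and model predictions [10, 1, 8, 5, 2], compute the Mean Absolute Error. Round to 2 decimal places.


Absolute errors: [5, 3, 1, 1, 5]
Sum of absolute errors = 15
MAE = 15 / 5 = 3.00

3.00


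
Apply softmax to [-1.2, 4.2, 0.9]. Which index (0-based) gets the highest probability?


Softmax is a monotonic transformation, so it preserves the argmax.
We need to find the index of the maximum logit.
Index 0: -1.2
Index 1: 4.2
Index 2: 0.9
Maximum logit = 4.2 at index 1

1


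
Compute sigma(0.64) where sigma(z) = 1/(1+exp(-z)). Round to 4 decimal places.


sigmoid(z) = 1 / (1 + exp(-z))
exp(-(0.64)) = exp(-0.64) = 0.5273
1 + 0.5273 = 1.5273
1 / 1.5273 = 0.6548

0.6548


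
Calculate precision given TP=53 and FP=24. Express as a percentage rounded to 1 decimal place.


Precision = TP / (TP + FP) * 100
= 53 / (53 + 24)
= 53 / 77
= 0.6883
= 68.8%

68.8


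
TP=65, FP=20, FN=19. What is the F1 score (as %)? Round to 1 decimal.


Precision = TP / (TP + FP) = 65 / 85 = 0.7647
Recall = TP / (TP + FN) = 65 / 84 = 0.7738
F1 = 2 * P * R / (P + R)
= 2 * 0.7647 * 0.7738 / (0.7647 + 0.7738)
= 1.1835 / 1.5385
= 0.7692
As percentage: 76.9%

76.9


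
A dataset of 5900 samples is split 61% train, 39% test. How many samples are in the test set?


Train samples = 5900 * 61% = 3599
Test samples = 5900 - 3599
= 2301

2301


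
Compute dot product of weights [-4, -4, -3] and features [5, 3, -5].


Element-wise products:
-4 * 5 = -20
-4 * 3 = -12
-3 * -5 = 15
Sum = -20 + -12 + 15
= -17

-17


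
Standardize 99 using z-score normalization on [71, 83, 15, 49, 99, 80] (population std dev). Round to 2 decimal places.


Mean = (71 + 83 + 15 + 49 + 99 + 80) / 6 = 66.1667
Variance = sum((x_i - mean)^2) / n = 748.1389
Std = sqrt(748.1389) = 27.3521
Z = (x - mean) / std
= (99 - 66.1667) / 27.3521
= 32.8333 / 27.3521
= 1.20

1.20


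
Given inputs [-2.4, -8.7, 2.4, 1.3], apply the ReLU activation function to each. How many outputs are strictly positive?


ReLU(x) = max(0, x) for each element:
ReLU(-2.4) = 0
ReLU(-8.7) = 0
ReLU(2.4) = 2.4
ReLU(1.3) = 1.3
Active neurons (>0): 2

2


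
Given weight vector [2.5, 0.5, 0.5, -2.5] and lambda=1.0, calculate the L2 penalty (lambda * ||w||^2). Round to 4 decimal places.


Squaring each weight:
2.5^2 = 6.25
0.5^2 = 0.25
0.5^2 = 0.25
(-2.5)^2 = 6.25
Sum of squares = 13.0
Penalty = 1.0 * 13.0 = 13.0000

13.0000


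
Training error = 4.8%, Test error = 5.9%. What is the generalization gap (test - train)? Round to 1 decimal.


Generalization gap = test_error - train_error
= 5.9 - 4.8
= 1.1%
A small gap suggests good generalization.

1.1


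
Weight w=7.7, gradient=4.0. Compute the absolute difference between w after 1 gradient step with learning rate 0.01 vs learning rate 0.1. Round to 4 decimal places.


With lr=0.01: w_new = 7.7 - 0.01 * 4.0 = 7.66
With lr=0.1: w_new = 7.7 - 0.1 * 4.0 = 7.3
Absolute difference = |7.66 - 7.3|
= 0.3600

0.3600


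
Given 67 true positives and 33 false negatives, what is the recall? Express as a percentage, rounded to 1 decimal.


Recall = TP / (TP + FN) * 100
= 67 / (67 + 33)
= 67 / 100
= 0.67
= 67.0%

67.0


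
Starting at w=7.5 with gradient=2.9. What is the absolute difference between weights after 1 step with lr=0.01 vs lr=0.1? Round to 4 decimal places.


With lr=0.01: w_new = 7.5 - 0.01 * 2.9 = 7.471
With lr=0.1: w_new = 7.5 - 0.1 * 2.9 = 7.21
Absolute difference = |7.471 - 7.21|
= 0.2610

0.2610


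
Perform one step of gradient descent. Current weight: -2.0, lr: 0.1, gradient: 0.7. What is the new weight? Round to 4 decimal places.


w_new = w_old - lr * gradient
= -2.0 - 0.1 * 0.7
= -2.0 - (0.07)
= -2.0700

-2.0700


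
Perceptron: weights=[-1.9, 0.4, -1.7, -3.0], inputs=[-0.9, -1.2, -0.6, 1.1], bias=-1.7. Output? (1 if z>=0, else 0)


z = w . x + b
= -1.9*-0.9 + 0.4*-1.2 + -1.7*-0.6 + -3.0*1.1 + -1.7
= 1.71 + -0.48 + 1.02 + -3.3 + -1.7
= -1.05 + -1.7
= -2.75
Since z = -2.75 < 0, output = 0

0


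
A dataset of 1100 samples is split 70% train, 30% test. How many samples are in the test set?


Train samples = 1100 * 70% = 770
Test samples = 1100 - 770
= 330

330


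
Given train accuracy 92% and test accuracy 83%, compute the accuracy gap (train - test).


Gap = train_accuracy - test_accuracy
= 92 - 83
= 9%
This moderate gap may indicate mild overfitting.

9


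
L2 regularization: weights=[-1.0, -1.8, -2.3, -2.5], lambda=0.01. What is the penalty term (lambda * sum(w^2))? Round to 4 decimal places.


Squaring each weight:
(-1.0)^2 = 1.0
(-1.8)^2 = 3.24
(-2.3)^2 = 5.29
(-2.5)^2 = 6.25
Sum of squares = 15.78
Penalty = 0.01 * 15.78 = 0.1578

0.1578


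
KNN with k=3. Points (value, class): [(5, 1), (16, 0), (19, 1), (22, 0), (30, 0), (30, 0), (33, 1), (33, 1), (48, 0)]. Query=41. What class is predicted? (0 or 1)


Distances from query 41:
Point 48 (class 0): distance = 7
Point 33 (class 1): distance = 8
Point 33 (class 1): distance = 8
K=3 nearest neighbors: classes = [0, 1, 1]
Votes for class 1: 2 / 3
Majority vote => class 1

1


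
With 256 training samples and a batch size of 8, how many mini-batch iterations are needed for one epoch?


Iterations per epoch = dataset_size / batch_size
= 256 / 8
= 32

32


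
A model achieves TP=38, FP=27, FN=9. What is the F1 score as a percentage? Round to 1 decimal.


Precision = TP / (TP + FP) = 38 / 65 = 0.5846
Recall = TP / (TP + FN) = 38 / 47 = 0.8085
F1 = 2 * P * R / (P + R)
= 2 * 0.5846 * 0.8085 / (0.5846 + 0.8085)
= 0.9453 / 1.3931
= 0.6786
As percentage: 67.9%

67.9


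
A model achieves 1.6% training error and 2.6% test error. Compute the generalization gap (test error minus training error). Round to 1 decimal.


Generalization gap = test_error - train_error
= 2.6 - 1.6
= 1.0%
A small gap suggests good generalization.

1.0


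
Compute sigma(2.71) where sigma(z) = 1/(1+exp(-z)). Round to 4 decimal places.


sigmoid(z) = 1 / (1 + exp(-z))
exp(-(2.71)) = exp(-2.71) = 0.0665
1 + 0.0665 = 1.0665
1 / 1.0665 = 0.9376

0.9376


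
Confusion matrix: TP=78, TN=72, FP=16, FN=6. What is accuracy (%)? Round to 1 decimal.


Accuracy = (TP + TN) / (TP + TN + FP + FN) * 100
= (78 + 72) / (78 + 72 + 16 + 6)
= 150 / 172
= 0.8721
= 87.2%

87.2


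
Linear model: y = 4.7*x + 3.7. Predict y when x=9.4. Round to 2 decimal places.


y = 4.7 * 9.4 + (3.7)
= 44.18 + (3.7)
= 47.88

47.88


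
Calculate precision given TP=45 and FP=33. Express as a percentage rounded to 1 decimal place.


Precision = TP / (TP + FP) * 100
= 45 / (45 + 33)
= 45 / 78
= 0.5769
= 57.7%

57.7


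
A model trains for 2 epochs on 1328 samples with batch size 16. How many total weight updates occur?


Iterations per epoch = 1328 / 16 = 83
Total updates = iterations_per_epoch * epochs
= 83 * 2
= 166

166


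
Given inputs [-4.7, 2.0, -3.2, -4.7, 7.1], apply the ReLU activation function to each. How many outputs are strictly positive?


ReLU(x) = max(0, x) for each element:
ReLU(-4.7) = 0
ReLU(2.0) = 2.0
ReLU(-3.2) = 0
ReLU(-4.7) = 0
ReLU(7.1) = 7.1
Active neurons (>0): 2

2


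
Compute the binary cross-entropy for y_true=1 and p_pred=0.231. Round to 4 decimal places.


For y=1: Loss = -log(p)
= -log(0.231)
= -(-1.4653)
= 1.4653

1.4653


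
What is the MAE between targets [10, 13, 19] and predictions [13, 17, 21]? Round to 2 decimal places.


Absolute errors: [3, 4, 2]
Sum of absolute errors = 9
MAE = 9 / 3 = 3.00

3.00


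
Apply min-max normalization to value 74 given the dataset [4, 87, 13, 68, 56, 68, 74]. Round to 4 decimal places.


Min = 4, Max = 87
Range = 87 - 4 = 83
Scaled = (x - min) / (max - min)
= (74 - 4) / 83
= 70 / 83
= 0.8434

0.8434


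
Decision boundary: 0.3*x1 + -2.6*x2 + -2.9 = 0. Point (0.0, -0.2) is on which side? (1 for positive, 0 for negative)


Compute 0.3 * 0.0 + -2.6 * -0.2 + -2.9
= 0.0 + 0.52 + -2.9
= -2.38
Since -2.38 < 0, the point is on the negative side.

0


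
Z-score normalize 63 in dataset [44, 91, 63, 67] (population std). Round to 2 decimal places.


Mean = (44 + 91 + 63 + 67) / 4 = 66.25
Variance = sum((x_i - mean)^2) / n = 279.6875
Std = sqrt(279.6875) = 16.7239
Z = (x - mean) / std
= (63 - 66.25) / 16.7239
= -3.25 / 16.7239
= -0.19

-0.19


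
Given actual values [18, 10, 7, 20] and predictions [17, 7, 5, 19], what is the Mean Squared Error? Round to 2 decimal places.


Differences: [1, 3, 2, 1]
Squared errors: [1, 9, 4, 1]
Sum of squared errors = 15
MSE = 15 / 4 = 3.75

3.75


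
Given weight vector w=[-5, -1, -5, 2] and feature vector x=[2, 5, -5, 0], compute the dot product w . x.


Element-wise products:
-5 * 2 = -10
-1 * 5 = -5
-5 * -5 = 25
2 * 0 = 0
Sum = -10 + -5 + 25 + 0
= 10

10


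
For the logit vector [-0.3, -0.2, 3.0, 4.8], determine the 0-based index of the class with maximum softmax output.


Softmax is a monotonic transformation, so it preserves the argmax.
We need to find the index of the maximum logit.
Index 0: -0.3
Index 1: -0.2
Index 2: 3.0
Index 3: 4.8
Maximum logit = 4.8 at index 3

3


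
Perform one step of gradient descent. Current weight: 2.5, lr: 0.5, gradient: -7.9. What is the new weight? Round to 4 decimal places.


w_new = w_old - lr * gradient
= 2.5 - 0.5 * -7.9
= 2.5 - (-3.95)
= 6.4500

6.4500


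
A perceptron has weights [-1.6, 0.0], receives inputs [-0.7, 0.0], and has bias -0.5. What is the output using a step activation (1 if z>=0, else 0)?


z = w . x + b
= -1.6*-0.7 + 0.0*0.0 + -0.5
= 1.12 + 0.0 + -0.5
= 1.12 + -0.5
= 0.62
Since z = 0.62 >= 0, output = 1

1


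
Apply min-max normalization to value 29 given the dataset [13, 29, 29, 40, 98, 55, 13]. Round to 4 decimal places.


Min = 13, Max = 98
Range = 98 - 13 = 85
Scaled = (x - min) / (max - min)
= (29 - 13) / 85
= 16 / 85
= 0.1882

0.1882


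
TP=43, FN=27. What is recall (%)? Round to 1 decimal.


Recall = TP / (TP + FN) * 100
= 43 / (43 + 27)
= 43 / 70
= 0.6143
= 61.4%

61.4


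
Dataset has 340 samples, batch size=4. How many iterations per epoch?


Iterations per epoch = dataset_size / batch_size
= 340 / 4
= 85

85


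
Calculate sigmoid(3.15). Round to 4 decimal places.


sigmoid(z) = 1 / (1 + exp(-z))
exp(-(3.15)) = exp(-3.15) = 0.0429
1 + 0.0429 = 1.0429
1 / 1.0429 = 0.9589

0.9589


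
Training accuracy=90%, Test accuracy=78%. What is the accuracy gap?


Gap = train_accuracy - test_accuracy
= 90 - 78
= 12%
This gap suggests the model is overfitting.

12


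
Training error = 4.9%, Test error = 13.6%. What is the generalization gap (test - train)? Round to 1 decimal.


Generalization gap = test_error - train_error
= 13.6 - 4.9
= 8.7%
A moderate gap.

8.7


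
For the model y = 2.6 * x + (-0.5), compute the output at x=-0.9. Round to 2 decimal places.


y = 2.6 * -0.9 + (-0.5)
= -2.34 + (-0.5)
= -2.84

-2.84


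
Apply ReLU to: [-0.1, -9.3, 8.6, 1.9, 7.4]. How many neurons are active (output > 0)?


ReLU(x) = max(0, x) for each element:
ReLU(-0.1) = 0
ReLU(-9.3) = 0
ReLU(8.6) = 8.6
ReLU(1.9) = 1.9
ReLU(7.4) = 7.4
Active neurons (>0): 3

3


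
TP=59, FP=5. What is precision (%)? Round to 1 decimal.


Precision = TP / (TP + FP) * 100
= 59 / (59 + 5)
= 59 / 64
= 0.9219
= 92.2%

92.2


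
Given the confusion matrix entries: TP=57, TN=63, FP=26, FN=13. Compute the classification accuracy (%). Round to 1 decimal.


Accuracy = (TP + TN) / (TP + TN + FP + FN) * 100
= (57 + 63) / (57 + 63 + 26 + 13)
= 120 / 159
= 0.7547
= 75.5%

75.5


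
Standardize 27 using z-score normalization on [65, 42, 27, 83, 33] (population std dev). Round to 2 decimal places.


Mean = (65 + 42 + 27 + 83 + 33) / 5 = 50.0
Variance = sum((x_i - mean)^2) / n = 439.2
Std = sqrt(439.2) = 20.9571
Z = (x - mean) / std
= (27 - 50.0) / 20.9571
= -23.0 / 20.9571
= -1.10

-1.10


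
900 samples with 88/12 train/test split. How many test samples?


Train samples = 900 * 88% = 792
Test samples = 900 - 792
= 108

108


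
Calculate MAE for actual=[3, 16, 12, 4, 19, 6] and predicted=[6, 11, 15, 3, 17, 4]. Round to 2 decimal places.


Absolute errors: [3, 5, 3, 1, 2, 2]
Sum of absolute errors = 16
MAE = 16 / 6 = 2.67

2.67


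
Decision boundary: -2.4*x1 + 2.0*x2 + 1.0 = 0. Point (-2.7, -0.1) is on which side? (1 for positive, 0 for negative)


Compute -2.4 * -2.7 + 2.0 * -0.1 + 1.0
= 6.48 + -0.2 + 1.0
= 7.28
Since 7.28 >= 0, the point is on the positive side.

1


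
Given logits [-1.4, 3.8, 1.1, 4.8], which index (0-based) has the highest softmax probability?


Softmax is a monotonic transformation, so it preserves the argmax.
We need to find the index of the maximum logit.
Index 0: -1.4
Index 1: 3.8
Index 2: 1.1
Index 3: 4.8
Maximum logit = 4.8 at index 3

3


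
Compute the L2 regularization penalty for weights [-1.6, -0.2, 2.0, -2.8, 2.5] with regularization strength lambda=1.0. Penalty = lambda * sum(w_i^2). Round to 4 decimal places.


Squaring each weight:
(-1.6)^2 = 2.56
(-0.2)^2 = 0.04
2.0^2 = 4.0
(-2.8)^2 = 7.84
2.5^2 = 6.25
Sum of squares = 20.69
Penalty = 1.0 * 20.69 = 20.6900

20.6900


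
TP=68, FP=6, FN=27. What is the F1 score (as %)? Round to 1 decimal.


Precision = TP / (TP + FP) = 68 / 74 = 0.9189
Recall = TP / (TP + FN) = 68 / 95 = 0.7158
F1 = 2 * P * R / (P + R)
= 2 * 0.9189 * 0.7158 / (0.9189 + 0.7158)
= 1.3155 / 1.6347
= 0.8047
As percentage: 80.5%

80.5


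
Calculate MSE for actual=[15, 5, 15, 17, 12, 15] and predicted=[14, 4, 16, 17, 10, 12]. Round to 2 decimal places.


Differences: [1, 1, -1, 0, 2, 3]
Squared errors: [1, 1, 1, 0, 4, 9]
Sum of squared errors = 16
MSE = 16 / 6 = 2.67

2.67


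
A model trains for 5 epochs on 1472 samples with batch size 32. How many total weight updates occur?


Iterations per epoch = 1472 / 32 = 46
Total updates = iterations_per_epoch * epochs
= 46 * 5
= 230

230


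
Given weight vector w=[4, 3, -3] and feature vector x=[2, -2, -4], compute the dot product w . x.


Element-wise products:
4 * 2 = 8
3 * -2 = -6
-3 * -4 = 12
Sum = 8 + -6 + 12
= 14

14


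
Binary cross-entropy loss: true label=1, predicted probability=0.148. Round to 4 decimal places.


For y=1: Loss = -log(p)
= -log(0.148)
= -(-1.9105)
= 1.9105

1.9105


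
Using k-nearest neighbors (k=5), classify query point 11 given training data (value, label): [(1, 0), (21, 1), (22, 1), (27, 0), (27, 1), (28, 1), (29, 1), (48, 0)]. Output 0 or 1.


Distances from query 11:
Point 1 (class 0): distance = 10
Point 21 (class 1): distance = 10
Point 22 (class 1): distance = 11
Point 27 (class 0): distance = 16
Point 27 (class 1): distance = 16
K=5 nearest neighbors: classes = [0, 1, 1, 0, 1]
Votes for class 1: 3 / 5
Majority vote => class 1

1


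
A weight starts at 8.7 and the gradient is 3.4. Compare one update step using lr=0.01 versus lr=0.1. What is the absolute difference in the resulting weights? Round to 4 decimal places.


With lr=0.01: w_new = 8.7 - 0.01 * 3.4 = 8.666
With lr=0.1: w_new = 8.7 - 0.1 * 3.4 = 8.36
Absolute difference = |8.666 - 8.36|
= 0.3060

0.3060


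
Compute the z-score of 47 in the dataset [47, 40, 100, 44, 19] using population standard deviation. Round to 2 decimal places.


Mean = (47 + 40 + 100 + 44 + 19) / 5 = 50.0
Variance = sum((x_i - mean)^2) / n = 721.2
Std = sqrt(721.2) = 26.8552
Z = (x - mean) / std
= (47 - 50.0) / 26.8552
= -3.0 / 26.8552
= -0.11

-0.11


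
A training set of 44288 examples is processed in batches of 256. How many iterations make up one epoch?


Iterations per epoch = dataset_size / batch_size
= 44288 / 256
= 173

173


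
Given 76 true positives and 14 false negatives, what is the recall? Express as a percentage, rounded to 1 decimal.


Recall = TP / (TP + FN) * 100
= 76 / (76 + 14)
= 76 / 90
= 0.8444
= 84.4%

84.4


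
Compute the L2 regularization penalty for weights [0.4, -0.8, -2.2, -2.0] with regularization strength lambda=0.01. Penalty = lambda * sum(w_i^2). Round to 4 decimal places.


Squaring each weight:
0.4^2 = 0.16
(-0.8)^2 = 0.64
(-2.2)^2 = 4.84
(-2.0)^2 = 4.0
Sum of squares = 9.64
Penalty = 0.01 * 9.64 = 0.0964

0.0964


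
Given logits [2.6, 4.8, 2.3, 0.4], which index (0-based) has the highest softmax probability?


Softmax is a monotonic transformation, so it preserves the argmax.
We need to find the index of the maximum logit.
Index 0: 2.6
Index 1: 4.8
Index 2: 2.3
Index 3: 0.4
Maximum logit = 4.8 at index 1

1


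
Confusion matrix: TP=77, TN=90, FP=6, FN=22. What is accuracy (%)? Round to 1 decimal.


Accuracy = (TP + TN) / (TP + TN + FP + FN) * 100
= (77 + 90) / (77 + 90 + 6 + 22)
= 167 / 195
= 0.8564
= 85.6%

85.6


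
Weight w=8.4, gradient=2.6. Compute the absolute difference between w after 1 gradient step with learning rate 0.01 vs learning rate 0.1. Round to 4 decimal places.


With lr=0.01: w_new = 8.4 - 0.01 * 2.6 = 8.374
With lr=0.1: w_new = 8.4 - 0.1 * 2.6 = 8.14
Absolute difference = |8.374 - 8.14|
= 0.2340

0.2340


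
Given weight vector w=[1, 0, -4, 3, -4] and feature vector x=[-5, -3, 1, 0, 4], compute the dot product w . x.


Element-wise products:
1 * -5 = -5
0 * -3 = 0
-4 * 1 = -4
3 * 0 = 0
-4 * 4 = -16
Sum = -5 + 0 + -4 + 0 + -16
= -25

-25


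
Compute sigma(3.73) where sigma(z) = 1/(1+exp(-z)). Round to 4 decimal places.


sigmoid(z) = 1 / (1 + exp(-z))
exp(-(3.73)) = exp(-3.73) = 0.024
1 + 0.024 = 1.024
1 / 1.024 = 0.9766

0.9766


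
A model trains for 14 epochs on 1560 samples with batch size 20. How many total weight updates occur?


Iterations per epoch = 1560 / 20 = 78
Total updates = iterations_per_epoch * epochs
= 78 * 14
= 1092

1092


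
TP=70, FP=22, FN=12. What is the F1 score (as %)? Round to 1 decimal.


Precision = TP / (TP + FP) = 70 / 92 = 0.7609
Recall = TP / (TP + FN) = 70 / 82 = 0.8537
F1 = 2 * P * R / (P + R)
= 2 * 0.7609 * 0.8537 / (0.7609 + 0.8537)
= 1.299 / 1.6145
= 0.8046
As percentage: 80.5%

80.5


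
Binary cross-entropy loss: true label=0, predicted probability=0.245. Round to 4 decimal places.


For y=0: Loss = -log(1-p)
= -log(1 - 0.245)
= -log(0.755)
= -(-0.281)
= 0.2810

0.2810


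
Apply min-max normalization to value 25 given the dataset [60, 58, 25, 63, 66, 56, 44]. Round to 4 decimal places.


Min = 25, Max = 66
Range = 66 - 25 = 41
Scaled = (x - min) / (max - min)
= (25 - 25) / 41
= 0 / 41
= 0.0000

0.0000


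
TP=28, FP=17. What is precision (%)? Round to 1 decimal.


Precision = TP / (TP + FP) * 100
= 28 / (28 + 17)
= 28 / 45
= 0.6222
= 62.2%

62.2


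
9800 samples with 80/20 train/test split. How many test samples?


Train samples = 9800 * 80% = 7840
Test samples = 9800 - 7840
= 1960

1960


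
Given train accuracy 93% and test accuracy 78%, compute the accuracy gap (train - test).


Gap = train_accuracy - test_accuracy
= 93 - 78
= 15%
This gap suggests the model is overfitting.

15


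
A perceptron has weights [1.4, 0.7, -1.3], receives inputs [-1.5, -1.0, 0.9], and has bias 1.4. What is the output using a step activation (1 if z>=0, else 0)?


z = w . x + b
= 1.4*-1.5 + 0.7*-1.0 + -1.3*0.9 + 1.4
= -2.1 + -0.7 + -1.17 + 1.4
= -3.97 + 1.4
= -2.57
Since z = -2.57 < 0, output = 0

0


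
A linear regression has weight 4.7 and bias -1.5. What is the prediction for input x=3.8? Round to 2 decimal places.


y = 4.7 * 3.8 + (-1.5)
= 17.86 + (-1.5)
= 16.36

16.36


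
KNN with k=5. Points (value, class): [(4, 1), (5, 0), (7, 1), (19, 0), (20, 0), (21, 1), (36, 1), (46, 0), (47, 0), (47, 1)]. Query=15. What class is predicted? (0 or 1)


Distances from query 15:
Point 19 (class 0): distance = 4
Point 20 (class 0): distance = 5
Point 21 (class 1): distance = 6
Point 7 (class 1): distance = 8
Point 5 (class 0): distance = 10
K=5 nearest neighbors: classes = [0, 0, 1, 1, 0]
Votes for class 1: 2 / 5
Majority vote => class 0

0


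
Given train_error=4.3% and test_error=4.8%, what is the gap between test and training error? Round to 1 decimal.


Generalization gap = test_error - train_error
= 4.8 - 4.3
= 0.5%
A small gap suggests good generalization.

0.5


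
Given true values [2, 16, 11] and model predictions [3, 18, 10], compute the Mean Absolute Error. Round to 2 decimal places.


Absolute errors: [1, 2, 1]
Sum of absolute errors = 4
MAE = 4 / 3 = 1.33

1.33


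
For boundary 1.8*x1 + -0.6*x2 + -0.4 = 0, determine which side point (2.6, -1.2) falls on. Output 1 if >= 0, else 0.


Compute 1.8 * 2.6 + -0.6 * -1.2 + -0.4
= 4.68 + 0.72 + -0.4
= 5.0
Since 5.0 >= 0, the point is on the positive side.

1


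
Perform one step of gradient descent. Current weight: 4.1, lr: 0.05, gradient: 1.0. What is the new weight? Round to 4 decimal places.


w_new = w_old - lr * gradient
= 4.1 - 0.05 * 1.0
= 4.1 - (0.05)
= 4.0500

4.0500


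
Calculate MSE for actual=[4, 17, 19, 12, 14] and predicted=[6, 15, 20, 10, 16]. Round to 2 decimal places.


Differences: [-2, 2, -1, 2, -2]
Squared errors: [4, 4, 1, 4, 4]
Sum of squared errors = 17
MSE = 17 / 5 = 3.40

3.40


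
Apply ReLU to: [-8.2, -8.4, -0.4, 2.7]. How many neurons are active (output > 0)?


ReLU(x) = max(0, x) for each element:
ReLU(-8.2) = 0
ReLU(-8.4) = 0
ReLU(-0.4) = 0
ReLU(2.7) = 2.7
Active neurons (>0): 1

1


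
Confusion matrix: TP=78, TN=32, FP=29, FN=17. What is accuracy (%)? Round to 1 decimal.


Accuracy = (TP + TN) / (TP + TN + FP + FN) * 100
= (78 + 32) / (78 + 32 + 29 + 17)
= 110 / 156
= 0.7051
= 70.5%

70.5


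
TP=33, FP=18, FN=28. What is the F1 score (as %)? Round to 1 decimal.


Precision = TP / (TP + FP) = 33 / 51 = 0.6471
Recall = TP / (TP + FN) = 33 / 61 = 0.541
F1 = 2 * P * R / (P + R)
= 2 * 0.6471 * 0.541 / (0.6471 + 0.541)
= 0.7001 / 1.188
= 0.5893
As percentage: 58.9%

58.9


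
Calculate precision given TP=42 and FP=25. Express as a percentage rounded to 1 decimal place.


Precision = TP / (TP + FP) * 100
= 42 / (42 + 25)
= 42 / 67
= 0.6269
= 62.7%

62.7


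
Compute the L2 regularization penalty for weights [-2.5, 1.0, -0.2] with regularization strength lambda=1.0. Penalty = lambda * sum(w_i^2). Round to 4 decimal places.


Squaring each weight:
(-2.5)^2 = 6.25
1.0^2 = 1.0
(-0.2)^2 = 0.04
Sum of squares = 7.29
Penalty = 1.0 * 7.29 = 7.2900

7.2900


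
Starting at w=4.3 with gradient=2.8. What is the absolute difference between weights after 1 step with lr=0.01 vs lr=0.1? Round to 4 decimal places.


With lr=0.01: w_new = 4.3 - 0.01 * 2.8 = 4.272
With lr=0.1: w_new = 4.3 - 0.1 * 2.8 = 4.02
Absolute difference = |4.272 - 4.02|
= 0.2520

0.2520


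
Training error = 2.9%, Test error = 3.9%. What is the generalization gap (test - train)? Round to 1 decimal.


Generalization gap = test_error - train_error
= 3.9 - 2.9
= 1.0%
A small gap suggests good generalization.

1.0


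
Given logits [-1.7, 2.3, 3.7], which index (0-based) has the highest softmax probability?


Softmax is a monotonic transformation, so it preserves the argmax.
We need to find the index of the maximum logit.
Index 0: -1.7
Index 1: 2.3
Index 2: 3.7
Maximum logit = 3.7 at index 2

2


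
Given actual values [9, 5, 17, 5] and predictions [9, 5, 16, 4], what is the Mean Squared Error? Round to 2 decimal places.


Differences: [0, 0, 1, 1]
Squared errors: [0, 0, 1, 1]
Sum of squared errors = 2
MSE = 2 / 4 = 0.50

0.50


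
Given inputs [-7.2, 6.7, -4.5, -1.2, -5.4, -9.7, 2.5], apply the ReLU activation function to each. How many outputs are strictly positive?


ReLU(x) = max(0, x) for each element:
ReLU(-7.2) = 0
ReLU(6.7) = 6.7
ReLU(-4.5) = 0
ReLU(-1.2) = 0
ReLU(-5.4) = 0
ReLU(-9.7) = 0
ReLU(2.5) = 2.5
Active neurons (>0): 2

2


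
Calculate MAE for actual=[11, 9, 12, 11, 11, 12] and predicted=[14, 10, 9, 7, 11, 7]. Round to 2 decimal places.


Absolute errors: [3, 1, 3, 4, 0, 5]
Sum of absolute errors = 16
MAE = 16 / 6 = 2.67

2.67


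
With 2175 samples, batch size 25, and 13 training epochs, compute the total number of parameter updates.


Iterations per epoch = 2175 / 25 = 87
Total updates = iterations_per_epoch * epochs
= 87 * 13
= 1131

1131


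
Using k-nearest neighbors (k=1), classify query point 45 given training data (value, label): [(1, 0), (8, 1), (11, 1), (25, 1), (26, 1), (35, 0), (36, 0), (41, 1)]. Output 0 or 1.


Distances from query 45:
Point 41 (class 1): distance = 4
K=1 nearest neighbors: classes = [1]
Votes for class 1: 1 / 1
Majority vote => class 1

1


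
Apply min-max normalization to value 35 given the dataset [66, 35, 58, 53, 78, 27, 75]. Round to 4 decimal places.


Min = 27, Max = 78
Range = 78 - 27 = 51
Scaled = (x - min) / (max - min)
= (35 - 27) / 51
= 8 / 51
= 0.1569

0.1569


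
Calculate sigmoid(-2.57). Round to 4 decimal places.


sigmoid(z) = 1 / (1 + exp(-z))
exp(-(-2.57)) = exp(2.57) = 13.0658
1 + 13.0658 = 14.0658
1 / 14.0658 = 0.0711

0.0711


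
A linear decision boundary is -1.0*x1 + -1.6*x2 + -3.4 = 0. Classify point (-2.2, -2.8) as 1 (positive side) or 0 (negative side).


Compute -1.0 * -2.2 + -1.6 * -2.8 + -3.4
= 2.2 + 4.48 + -3.4
= 3.28
Since 3.28 >= 0, the point is on the positive side.

1


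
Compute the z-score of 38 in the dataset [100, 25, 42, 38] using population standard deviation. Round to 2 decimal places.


Mean = (100 + 25 + 42 + 38) / 4 = 51.25
Variance = sum((x_i - mean)^2) / n = 831.6875
Std = sqrt(831.6875) = 28.839
Z = (x - mean) / std
= (38 - 51.25) / 28.839
= -13.25 / 28.839
= -0.46

-0.46


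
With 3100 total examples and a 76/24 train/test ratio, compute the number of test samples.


Train samples = 3100 * 76% = 2356
Test samples = 3100 - 2356
= 744

744


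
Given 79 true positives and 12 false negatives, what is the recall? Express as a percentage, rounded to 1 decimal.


Recall = TP / (TP + FN) * 100
= 79 / (79 + 12)
= 79 / 91
= 0.8681
= 86.8%

86.8


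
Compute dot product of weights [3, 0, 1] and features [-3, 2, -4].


Element-wise products:
3 * -3 = -9
0 * 2 = 0
1 * -4 = -4
Sum = -9 + 0 + -4
= -13

-13


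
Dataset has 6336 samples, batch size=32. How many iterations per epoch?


Iterations per epoch = dataset_size / batch_size
= 6336 / 32
= 198

198


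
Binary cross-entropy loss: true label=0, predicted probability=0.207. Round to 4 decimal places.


For y=0: Loss = -log(1-p)
= -log(1 - 0.207)
= -log(0.793)
= -(-0.2319)
= 0.2319

0.2319


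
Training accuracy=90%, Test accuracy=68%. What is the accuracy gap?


Gap = train_accuracy - test_accuracy
= 90 - 68
= 22%
This large gap strongly indicates overfitting.

22


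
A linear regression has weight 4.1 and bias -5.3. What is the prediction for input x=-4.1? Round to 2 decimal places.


y = 4.1 * -4.1 + (-5.3)
= -16.81 + (-5.3)
= -22.11

-22.11


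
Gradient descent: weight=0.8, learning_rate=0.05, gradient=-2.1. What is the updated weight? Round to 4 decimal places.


w_new = w_old - lr * gradient
= 0.8 - 0.05 * -2.1
= 0.8 - (-0.105)
= 0.9050

0.9050


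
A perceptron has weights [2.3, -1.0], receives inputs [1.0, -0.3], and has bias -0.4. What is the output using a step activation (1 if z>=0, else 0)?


z = w . x + b
= 2.3*1.0 + -1.0*-0.3 + -0.4
= 2.3 + 0.3 + -0.4
= 2.6 + -0.4
= 2.2
Since z = 2.2 >= 0, output = 1

1


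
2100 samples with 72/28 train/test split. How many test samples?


Train samples = 2100 * 72% = 1512
Test samples = 2100 - 1512
= 588

588


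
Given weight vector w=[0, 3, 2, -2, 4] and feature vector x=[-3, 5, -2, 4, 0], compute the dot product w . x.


Element-wise products:
0 * -3 = 0
3 * 5 = 15
2 * -2 = -4
-2 * 4 = -8
4 * 0 = 0
Sum = 0 + 15 + -4 + -8 + 0
= 3

3


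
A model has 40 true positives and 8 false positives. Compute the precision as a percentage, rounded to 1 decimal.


Precision = TP / (TP + FP) * 100
= 40 / (40 + 8)
= 40 / 48
= 0.8333
= 83.3%

83.3


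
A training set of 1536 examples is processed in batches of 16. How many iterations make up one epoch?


Iterations per epoch = dataset_size / batch_size
= 1536 / 16
= 96

96


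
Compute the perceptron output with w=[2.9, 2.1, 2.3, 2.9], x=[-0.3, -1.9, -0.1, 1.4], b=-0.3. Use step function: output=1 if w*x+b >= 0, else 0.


z = w . x + b
= 2.9*-0.3 + 2.1*-1.9 + 2.3*-0.1 + 2.9*1.4 + -0.3
= -0.87 + -3.99 + -0.23 + 4.06 + -0.3
= -1.03 + -0.3
= -1.33
Since z = -1.33 < 0, output = 0

0


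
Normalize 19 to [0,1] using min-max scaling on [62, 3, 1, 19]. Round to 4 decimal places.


Min = 1, Max = 62
Range = 62 - 1 = 61
Scaled = (x - min) / (max - min)
= (19 - 1) / 61
= 18 / 61
= 0.2951

0.2951


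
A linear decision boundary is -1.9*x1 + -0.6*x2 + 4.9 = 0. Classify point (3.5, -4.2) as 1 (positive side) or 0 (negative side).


Compute -1.9 * 3.5 + -0.6 * -4.2 + 4.9
= -6.65 + 2.52 + 4.9
= 0.77
Since 0.77 >= 0, the point is on the positive side.

1


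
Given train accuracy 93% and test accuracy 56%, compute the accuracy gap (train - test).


Gap = train_accuracy - test_accuracy
= 93 - 56
= 37%
This large gap strongly indicates overfitting.

37


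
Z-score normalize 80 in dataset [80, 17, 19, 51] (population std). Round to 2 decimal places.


Mean = (80 + 17 + 19 + 51) / 4 = 41.75
Variance = sum((x_i - mean)^2) / n = 669.6875
Std = sqrt(669.6875) = 25.8783
Z = (x - mean) / std
= (80 - 41.75) / 25.8783
= 38.25 / 25.8783
= 1.48

1.48


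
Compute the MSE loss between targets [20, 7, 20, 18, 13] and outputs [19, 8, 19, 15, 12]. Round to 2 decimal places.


Differences: [1, -1, 1, 3, 1]
Squared errors: [1, 1, 1, 9, 1]
Sum of squared errors = 13
MSE = 13 / 5 = 2.60

2.60


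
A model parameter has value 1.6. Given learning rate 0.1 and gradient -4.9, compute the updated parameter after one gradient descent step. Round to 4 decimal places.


w_new = w_old - lr * gradient
= 1.6 - 0.1 * -4.9
= 1.6 - (-0.49)
= 2.0900

2.0900


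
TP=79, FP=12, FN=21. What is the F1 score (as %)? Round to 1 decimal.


Precision = TP / (TP + FP) = 79 / 91 = 0.8681
Recall = TP / (TP + FN) = 79 / 100 = 0.79
F1 = 2 * P * R / (P + R)
= 2 * 0.8681 * 0.79 / (0.8681 + 0.79)
= 1.3716 / 1.6581
= 0.8272
As percentage: 82.7%

82.7


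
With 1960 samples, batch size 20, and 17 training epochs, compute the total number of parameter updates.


Iterations per epoch = 1960 / 20 = 98
Total updates = iterations_per_epoch * epochs
= 98 * 17
= 1666

1666


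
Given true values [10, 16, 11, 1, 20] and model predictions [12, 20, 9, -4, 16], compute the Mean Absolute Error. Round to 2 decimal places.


Absolute errors: [2, 4, 2, 5, 4]
Sum of absolute errors = 17
MAE = 17 / 5 = 3.40

3.40


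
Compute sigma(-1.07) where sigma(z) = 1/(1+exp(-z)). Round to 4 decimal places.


sigmoid(z) = 1 / (1 + exp(-z))
exp(-(-1.07)) = exp(1.07) = 2.9154
1 + 2.9154 = 3.9154
1 / 3.9154 = 0.2554

0.2554


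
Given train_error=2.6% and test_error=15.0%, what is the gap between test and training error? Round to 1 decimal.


Generalization gap = test_error - train_error
= 15.0 - 2.6
= 12.4%
A large gap suggests overfitting.

12.4


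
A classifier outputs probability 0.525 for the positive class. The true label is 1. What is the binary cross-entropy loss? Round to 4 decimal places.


For y=1: Loss = -log(p)
= -log(0.525)
= -(-0.6444)
= 0.6444

0.6444


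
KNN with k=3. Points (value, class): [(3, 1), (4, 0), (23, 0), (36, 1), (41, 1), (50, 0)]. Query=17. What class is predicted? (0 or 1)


Distances from query 17:
Point 23 (class 0): distance = 6
Point 4 (class 0): distance = 13
Point 3 (class 1): distance = 14
K=3 nearest neighbors: classes = [0, 0, 1]
Votes for class 1: 1 / 3
Majority vote => class 0

0


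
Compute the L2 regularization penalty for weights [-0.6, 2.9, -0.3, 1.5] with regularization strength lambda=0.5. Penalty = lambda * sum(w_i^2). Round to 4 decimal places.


Squaring each weight:
(-0.6)^2 = 0.36
2.9^2 = 8.41
(-0.3)^2 = 0.09
1.5^2 = 2.25
Sum of squares = 11.11
Penalty = 0.5 * 11.11 = 5.5550

5.5550


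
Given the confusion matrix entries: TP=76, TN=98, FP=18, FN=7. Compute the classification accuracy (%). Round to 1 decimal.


Accuracy = (TP + TN) / (TP + TN + FP + FN) * 100
= (76 + 98) / (76 + 98 + 18 + 7)
= 174 / 199
= 0.8744
= 87.4%

87.4


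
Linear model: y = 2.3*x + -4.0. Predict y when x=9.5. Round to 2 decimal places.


y = 2.3 * 9.5 + (-4.0)
= 21.85 + (-4.0)
= 17.85

17.85


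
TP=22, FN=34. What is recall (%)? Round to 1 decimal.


Recall = TP / (TP + FN) * 100
= 22 / (22 + 34)
= 22 / 56
= 0.3929
= 39.3%

39.3


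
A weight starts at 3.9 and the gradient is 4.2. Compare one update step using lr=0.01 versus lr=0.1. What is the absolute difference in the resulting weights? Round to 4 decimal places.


With lr=0.01: w_new = 3.9 - 0.01 * 4.2 = 3.858
With lr=0.1: w_new = 3.9 - 0.1 * 4.2 = 3.48
Absolute difference = |3.858 - 3.48|
= 0.3780

0.3780


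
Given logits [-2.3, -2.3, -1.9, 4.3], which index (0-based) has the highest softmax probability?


Softmax is a monotonic transformation, so it preserves the argmax.
We need to find the index of the maximum logit.
Index 0: -2.3
Index 1: -2.3
Index 2: -1.9
Index 3: 4.3
Maximum logit = 4.3 at index 3

3


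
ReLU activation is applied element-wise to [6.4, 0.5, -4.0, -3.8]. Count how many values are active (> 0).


ReLU(x) = max(0, x) for each element:
ReLU(6.4) = 6.4
ReLU(0.5) = 0.5
ReLU(-4.0) = 0
ReLU(-3.8) = 0
Active neurons (>0): 2

2


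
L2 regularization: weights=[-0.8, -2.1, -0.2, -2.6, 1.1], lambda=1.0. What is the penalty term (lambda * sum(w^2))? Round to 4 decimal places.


Squaring each weight:
(-0.8)^2 = 0.64
(-2.1)^2 = 4.41
(-0.2)^2 = 0.04
(-2.6)^2 = 6.76
1.1^2 = 1.21
Sum of squares = 13.06
Penalty = 1.0 * 13.06 = 13.0600

13.0600


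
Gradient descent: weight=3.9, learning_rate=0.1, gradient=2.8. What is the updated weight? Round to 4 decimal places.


w_new = w_old - lr * gradient
= 3.9 - 0.1 * 2.8
= 3.9 - (0.28)
= 3.6200

3.6200


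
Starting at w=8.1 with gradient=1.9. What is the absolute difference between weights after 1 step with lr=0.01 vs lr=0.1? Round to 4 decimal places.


With lr=0.01: w_new = 8.1 - 0.01 * 1.9 = 8.081
With lr=0.1: w_new = 8.1 - 0.1 * 1.9 = 7.91
Absolute difference = |8.081 - 7.91|
= 0.1710

0.1710


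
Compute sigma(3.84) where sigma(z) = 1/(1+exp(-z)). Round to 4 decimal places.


sigmoid(z) = 1 / (1 + exp(-z))
exp(-(3.84)) = exp(-3.84) = 0.0215
1 + 0.0215 = 1.0215
1 / 1.0215 = 0.9790

0.9790


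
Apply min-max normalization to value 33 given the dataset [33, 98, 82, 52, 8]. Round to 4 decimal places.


Min = 8, Max = 98
Range = 98 - 8 = 90
Scaled = (x - min) / (max - min)
= (33 - 8) / 90
= 25 / 90
= 0.2778

0.2778


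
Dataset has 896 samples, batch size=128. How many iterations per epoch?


Iterations per epoch = dataset_size / batch_size
= 896 / 128
= 7

7


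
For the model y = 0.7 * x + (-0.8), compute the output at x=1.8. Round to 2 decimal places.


y = 0.7 * 1.8 + (-0.8)
= 1.26 + (-0.8)
= 0.46

0.46


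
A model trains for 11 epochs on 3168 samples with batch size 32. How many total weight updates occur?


Iterations per epoch = 3168 / 32 = 99
Total updates = iterations_per_epoch * epochs
= 99 * 11
= 1089

1089


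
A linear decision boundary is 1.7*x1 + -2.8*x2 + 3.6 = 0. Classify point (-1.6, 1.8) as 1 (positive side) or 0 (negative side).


Compute 1.7 * -1.6 + -2.8 * 1.8 + 3.6
= -2.72 + -5.04 + 3.6
= -4.16
Since -4.16 < 0, the point is on the negative side.

0


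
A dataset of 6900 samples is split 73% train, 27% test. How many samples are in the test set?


Train samples = 6900 * 73% = 5037
Test samples = 6900 - 5037
= 1863

1863


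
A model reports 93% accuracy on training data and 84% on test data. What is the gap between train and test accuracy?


Gap = train_accuracy - test_accuracy
= 93 - 84
= 9%
This moderate gap may indicate mild overfitting.

9
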